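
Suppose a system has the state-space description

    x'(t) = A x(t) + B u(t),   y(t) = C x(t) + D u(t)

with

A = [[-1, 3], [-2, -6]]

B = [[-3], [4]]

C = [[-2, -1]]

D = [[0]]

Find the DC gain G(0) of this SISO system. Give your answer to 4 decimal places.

G(0) = C(-A)^{-1}B + D = -C A^{-1} B + D.
det A = 12, so A^{-1} = (1/12)·adj(A) = [[-1/2, -1/4], [1/6, -1/12]]
A^{-1} B = [1/2, -5/6]^T
C A^{-1} B = -1/6
G(0) = D - C A^{-1} B = 0 - (-1/6) = 1/6 ≈ 0.1667

0.1667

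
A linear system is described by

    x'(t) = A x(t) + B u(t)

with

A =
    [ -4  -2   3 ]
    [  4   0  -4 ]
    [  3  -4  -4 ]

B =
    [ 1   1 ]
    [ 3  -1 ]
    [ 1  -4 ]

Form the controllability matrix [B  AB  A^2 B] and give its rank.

3

AB = [[-7, -14], [0, 20], [-13, 23]]
A^2B = [[-11, 85], [24, -148], [31, -214]]
Controllability matrix C = [B  AB  A^2B] = [[1, 1, -7, -14, -11, 85], [3, -1, 0, 20, 24, -148], [1, -4, -13, 23, 31, -214]]
Take the 3×3 submatrix of C formed by columns 1, 2, 3: [[1, 1, -7], [3, -1, 0], [1, -4, -13]]. Its determinant is 1·((-1)·(-13) - 0·(-4)) - 1·(3·(-13) - 0·1) + (-7)·(3·(-4) - (-1)·1) = 1·13 - 1·(-39) + (-7)·(-11) = 129 ≠ 0.
So rank(C) ≥ 3; since C has 3 rows, rank(C) = 3.
rank(C) = 3 = n, so the pair (A, B) is completely controllable.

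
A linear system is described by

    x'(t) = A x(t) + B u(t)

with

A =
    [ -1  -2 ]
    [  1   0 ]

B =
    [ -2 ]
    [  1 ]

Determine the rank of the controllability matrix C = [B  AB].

AB = [[0], [-2]]
Controllability matrix C = [B  AB] = [[-2, 0], [1, -2]]
det(C) = (-2)·(-2) - 0·1 = 4 - 0 = 4 ≠ 0, so rank(C) = 2.
rank(C) = 2 = n, so the pair (A, B) is completely controllable.

2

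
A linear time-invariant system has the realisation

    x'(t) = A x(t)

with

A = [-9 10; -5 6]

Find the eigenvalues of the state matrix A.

det(sI - A) = s^2 - (tr A)s + det A, with tr A = (-9) + 6 = -3 and det A = (-9)·6 - 10·(-5) = -54 - (-50) = -4.
So p(s) = det(sI - A) = s^2 + 3s - 4.
Factor s^2 + 3s - 4: two numbers with sum -3 and product -4 are 1 and -4, so s^2 + 3s - 4 = (s - 1)(s + 4).
Hence p(s) = (s - 1) (s + 4), with roots -4, 1.
At least one eigenvalue has non-negative real part, so the system is not asymptotically stable.

-4, 1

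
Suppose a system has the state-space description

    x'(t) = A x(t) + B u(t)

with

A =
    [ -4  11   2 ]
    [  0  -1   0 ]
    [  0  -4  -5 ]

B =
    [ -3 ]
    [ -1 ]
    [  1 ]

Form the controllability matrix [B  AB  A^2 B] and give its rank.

1

AB = [[3], [1], [-1]]
A^2B = [[-3], [-1], [1]]
Controllability matrix C = [B  AB  A^2B] = [[-3, 3, -3], [-1, 1, -1], [1, -1, 1]]
Every column of C is a scalar multiple of column 1 = [-3, -1, 1] (multipliers 1, -1, 1), so the columns span a one-dimensional space.
C ≠ 0, hence rank(C) = 1.
rank(C) = 1 < n = 3, so the pair (A, B) is not completely controllable.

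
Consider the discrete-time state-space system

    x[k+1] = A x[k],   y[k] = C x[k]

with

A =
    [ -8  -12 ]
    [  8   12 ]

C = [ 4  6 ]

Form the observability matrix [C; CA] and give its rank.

1

CA = [[16, 24]]
Observability matrix O = [C; CA] = [[4, 6], [16, 24]]
Every row of O is a scalar multiple of row 1 = [4, 6] (multipliers 1, 4), so the rows span a one-dimensional space.
O ≠ 0, hence rank(O) = 1.
rank(O) = 1 < n = 2, so the pair (A, C) is not completely observable.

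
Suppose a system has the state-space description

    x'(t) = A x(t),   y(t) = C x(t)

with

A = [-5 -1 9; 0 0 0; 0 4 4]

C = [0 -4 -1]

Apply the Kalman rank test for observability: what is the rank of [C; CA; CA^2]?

CA = [[0, -4, -4]]
CA^2 = [[0, -16, -16]]
Observability matrix O = [C; CA; CA^2] = [[0, -4, -1], [0, -4, -4], [0, -16, -16]]
Column 1 of O is identically zero, so rank(O) ≤ 2.
The 2×2 minor from rows 1, 2, columns 2, 3 is (-4)·(-4) - (-1)·(-4) = 16 - 4 = 12 ≠ 0, so rank(O) = 2.
rank(O) = 2 < n = 3, so the pair (A, C) is not completely observable.

2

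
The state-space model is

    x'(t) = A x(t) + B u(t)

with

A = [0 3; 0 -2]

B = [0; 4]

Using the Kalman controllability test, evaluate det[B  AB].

AB = [[12], [-8]]
Controllability matrix C = [B  AB] = [[0, 12], [4, -8]]
det(C) = 0·(-8) - 12·4 = 0 - 48 = -48
Since det(C) ≠ 0, rank(C) = 2 and the system is completely controllable.

-48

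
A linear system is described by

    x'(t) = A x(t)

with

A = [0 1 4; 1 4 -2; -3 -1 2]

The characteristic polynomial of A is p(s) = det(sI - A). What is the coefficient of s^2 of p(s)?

Expand det(sI - A) for the 3×3 matrix.
p(s) = s^3 - 6s^2 + 17s - 48.
(Check: constant term = det(-A) = (-1)^3 det A = -48; coefficient of s^2 = -tr A = -6.)
The coefficient of s^2 is -6.

-6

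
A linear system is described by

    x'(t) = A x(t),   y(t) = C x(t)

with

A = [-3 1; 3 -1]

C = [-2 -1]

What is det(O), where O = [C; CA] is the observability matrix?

CA = [[3, -1]]
Observability matrix O = [C; CA] = [[-2, -1], [3, -1]]
det(O) = (-2)·(-1) - (-1)·3 = 2 - (-3) = 5
Since det(O) ≠ 0, rank(O) = 2 and the system is completely observable.

5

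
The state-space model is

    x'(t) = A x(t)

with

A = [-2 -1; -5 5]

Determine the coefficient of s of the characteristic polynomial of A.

-3

For a 2×2 matrix, det(sI - A) = s^2 - (tr A)s + det A.
tr A = 3, det A = -15.
So p(s) = s^2 - 3s - 15.
The coefficient of s is -3.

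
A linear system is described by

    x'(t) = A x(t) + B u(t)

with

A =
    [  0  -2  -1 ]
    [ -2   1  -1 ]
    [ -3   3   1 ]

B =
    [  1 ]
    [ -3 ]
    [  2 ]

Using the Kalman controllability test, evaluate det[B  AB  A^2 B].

751

AB = [[4], [-7], [-10]]
A^2B = [[24], [-5], [-43]]
Controllability matrix C = [B  AB  A^2B] = [[1, 4, 24], [-3, -7, -5], [2, -10, -43]]
Expanding along the first row, det(C) = 1·((-7)·(-43) - (-5)·(-10)) - 4·((-3)·(-43) - (-5)·2) + 24·((-3)·(-10) - (-7)·2) = 1·251 - 4·139 + 24·44 = 751
Since det(C) ≠ 0, rank(C) = 3 and the system is completely controllable.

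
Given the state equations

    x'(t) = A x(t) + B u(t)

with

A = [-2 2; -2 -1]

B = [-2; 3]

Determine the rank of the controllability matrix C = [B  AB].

AB = [[10], [1]]
Controllability matrix C = [B  AB] = [[-2, 10], [3, 1]]
det(C) = (-2)·1 - 10·3 = -2 - 30 = -32 ≠ 0, so rank(C) = 2.
rank(C) = 2 = n, so the pair (A, B) is completely controllable.

2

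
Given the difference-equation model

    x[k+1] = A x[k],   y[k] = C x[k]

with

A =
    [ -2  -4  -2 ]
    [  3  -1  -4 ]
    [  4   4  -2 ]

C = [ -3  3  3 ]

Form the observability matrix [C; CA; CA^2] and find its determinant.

CA = [[27, 21, -12]]
CA^2 = [[-39, -177, -114]]
Observability matrix O = [C; CA; CA^2] = [[-3, 3, 3], [27, 21, -12], [-39, -177, -114]]
Expanding along the first row, det(O) = (-3)·(21·(-114) - (-12)·(-177)) - 3·(27·(-114) - (-12)·(-39)) + 3·(27·(-177) - 21·(-39)) = (-3)·(-4518) - 3·(-3546) + 3·(-3960) = 12312
Since det(O) ≠ 0, rank(O) = 3 and the system is completely observable.

12312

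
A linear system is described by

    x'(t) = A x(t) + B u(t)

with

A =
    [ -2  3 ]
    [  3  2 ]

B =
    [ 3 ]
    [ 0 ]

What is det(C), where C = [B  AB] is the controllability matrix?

27

AB = [[-6], [9]]
Controllability matrix C = [B  AB] = [[3, -6], [0, 9]]
det(C) = 3·9 - (-6)·0 = 27 - 0 = 27
Since det(C) ≠ 0, rank(C) = 2 and the system is completely controllable.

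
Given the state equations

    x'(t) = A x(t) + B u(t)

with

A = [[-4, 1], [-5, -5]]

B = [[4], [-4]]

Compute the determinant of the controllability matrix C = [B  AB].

-80

AB = [[-20], [0]]
Controllability matrix C = [B  AB] = [[4, -20], [-4, 0]]
det(C) = 4·0 - (-20)·(-4) = 0 - 80 = -80
Since det(C) ≠ 0, rank(C) = 2 and the system is completely controllable.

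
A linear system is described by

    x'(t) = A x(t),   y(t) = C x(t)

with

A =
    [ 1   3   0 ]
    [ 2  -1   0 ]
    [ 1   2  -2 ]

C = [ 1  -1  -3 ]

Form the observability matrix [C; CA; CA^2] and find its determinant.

CA = [[-4, -2, 6]]
CA^2 = [[-2, 2, -12]]
Observability matrix O = [C; CA; CA^2] = [[1, -1, -3], [-4, -2, 6], [-2, 2, -12]]
Expanding along the first row, det(O) = 1·((-2)·(-12) - 6·2) - (-1)·((-4)·(-12) - 6·(-2)) + (-3)·((-4)·2 - (-2)·(-2)) = 1·12 - (-1)·60 + (-3)·(-12) = 108
Since det(O) ≠ 0, rank(O) = 3 and the system is completely observable.

108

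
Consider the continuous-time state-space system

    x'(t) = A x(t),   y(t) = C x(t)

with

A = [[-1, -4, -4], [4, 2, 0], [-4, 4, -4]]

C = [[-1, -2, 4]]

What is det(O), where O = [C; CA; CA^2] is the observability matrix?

CA = [[-23, 16, -12]]
CA^2 = [[135, 76, 140]]
Observability matrix O = [C; CA; CA^2] = [[-1, -2, 4], [-23, 16, -12], [135, 76, 140]]
Expanding along the first row, det(O) = (-1)·(16·140 - (-12)·76) - (-2)·((-23)·140 - (-12)·135) + 4·((-23)·76 - 16·135) = (-1)·3152 - (-2)·(-1600) + 4·(-3908) = -21984
Since det(O) ≠ 0, rank(O) = 3 and the system is completely observable.

-21984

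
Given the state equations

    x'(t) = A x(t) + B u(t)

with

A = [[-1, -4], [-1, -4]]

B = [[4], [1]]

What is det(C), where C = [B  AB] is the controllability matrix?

-24

AB = [[-8], [-8]]
Controllability matrix C = [B  AB] = [[4, -8], [1, -8]]
det(C) = 4·(-8) - (-8)·1 = -32 - (-8) = -24
Since det(C) ≠ 0, rank(C) = 2 and the system is completely controllable.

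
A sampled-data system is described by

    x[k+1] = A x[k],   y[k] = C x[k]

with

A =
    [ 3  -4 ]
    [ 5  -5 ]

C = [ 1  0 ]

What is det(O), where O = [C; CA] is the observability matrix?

CA = [[3, -4]]
Observability matrix O = [C; CA] = [[1, 0], [3, -4]]
det(O) = 1·(-4) - 0·3 = -4 - 0 = -4
Since det(O) ≠ 0, rank(O) = 2 and the system is completely observable.

-4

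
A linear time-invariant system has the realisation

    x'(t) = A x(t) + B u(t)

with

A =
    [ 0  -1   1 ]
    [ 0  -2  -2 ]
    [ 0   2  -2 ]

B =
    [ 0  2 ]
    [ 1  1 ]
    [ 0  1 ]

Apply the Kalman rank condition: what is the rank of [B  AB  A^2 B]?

AB = [[-1, 0], [-2, -4], [2, 0]]
A^2B = [[4, 4], [0, 8], [-8, -8]]
Controllability matrix C = [B  AB  A^2B] = [[0, 2, -1, 0, 4, 4], [1, 1, -2, -4, 0, 8], [0, 1, 2, 0, -8, -8]]
Take the 3×3 submatrix of C formed by columns 1, 2, 3: [[0, 2, -1], [1, 1, -2], [0, 1, 2]]. Its determinant is 0·(1·2 - (-2)·1) - 2·(1·2 - (-2)·0) + (-1)·(1·1 - 1·0) = 0·4 - 2·2 + (-1)·1 = -5 ≠ 0.
So rank(C) ≥ 3; since C has 3 rows, rank(C) = 3.
rank(C) = 3 = n, so the pair (A, B) is completely controllable.

3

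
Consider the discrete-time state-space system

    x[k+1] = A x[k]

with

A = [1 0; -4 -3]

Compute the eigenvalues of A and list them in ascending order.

-3, 1

det(zI - A) = z^2 - (tr A)z + det A, with tr A = 1 + (-3) = -2 and det A = 1·(-3) - 0·(-4) = -3 - 0 = -3.
So p(z) = det(zI - A) = z^2 + 2z - 3.
Factor z^2 + 2z - 3: two numbers with sum -2 and product -3 are 1 and -3, so z^2 + 2z - 3 = (z - 1)(z + 3).
Hence p(z) = (z - 1) (z + 3), with roots -3, 1.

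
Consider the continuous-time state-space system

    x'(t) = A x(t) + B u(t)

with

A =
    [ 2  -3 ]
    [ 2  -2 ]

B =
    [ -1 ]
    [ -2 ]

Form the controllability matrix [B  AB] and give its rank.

AB = [[4], [2]]
Controllability matrix C = [B  AB] = [[-1, 4], [-2, 2]]
det(C) = (-1)·2 - 4·(-2) = -2 - (-8) = 6 ≠ 0, so rank(C) = 2.
rank(C) = 2 = n, so the pair (A, B) is completely controllable.

2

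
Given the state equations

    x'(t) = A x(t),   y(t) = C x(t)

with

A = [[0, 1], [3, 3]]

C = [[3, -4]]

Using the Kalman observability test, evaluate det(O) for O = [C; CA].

CA = [[-12, -9]]
Observability matrix O = [C; CA] = [[3, -4], [-12, -9]]
det(O) = 3·(-9) - (-4)·(-12) = -27 - 48 = -75
Since det(O) ≠ 0, rank(O) = 2 and the system is completely observable.

-75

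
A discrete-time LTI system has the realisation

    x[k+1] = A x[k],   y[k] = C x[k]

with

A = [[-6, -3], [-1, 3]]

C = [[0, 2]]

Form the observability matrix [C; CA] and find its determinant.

4

CA = [[-2, 6]]
Observability matrix O = [C; CA] = [[0, 2], [-2, 6]]
det(O) = 0·6 - 2·(-2) = 0 - (-4) = 4
Since det(O) ≠ 0, rank(O) = 2 and the system is completely observable.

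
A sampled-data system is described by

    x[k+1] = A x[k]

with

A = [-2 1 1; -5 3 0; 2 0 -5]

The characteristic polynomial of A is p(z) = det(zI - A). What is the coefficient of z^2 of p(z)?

Expand det(zI - A) for the 3×3 matrix.
p(z) = z^3 + 4z^2 - 8z + 1.
(Check: constant term = det(-A) = (-1)^3 det A = 1; coefficient of z^2 = -tr A = 4.)
The coefficient of z^2 is 4.

4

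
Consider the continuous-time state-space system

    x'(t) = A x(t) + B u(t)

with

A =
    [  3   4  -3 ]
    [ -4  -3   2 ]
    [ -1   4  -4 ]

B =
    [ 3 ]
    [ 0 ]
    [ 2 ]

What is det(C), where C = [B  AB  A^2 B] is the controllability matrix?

-446

AB = [[3], [-8], [-11]]
A^2B = [[10], [-10], [9]]
Controllability matrix C = [B  AB  A^2B] = [[3, 3, 10], [0, -8, -10], [2, -11, 9]]
Expanding along the first row, det(C) = 3·((-8)·9 - (-10)·(-11)) - 3·(0·9 - (-10)·2) + 10·(0·(-11) - (-8)·2) = 3·(-182) - 3·20 + 10·16 = -446
Since det(C) ≠ 0, rank(C) = 3 and the system is completely controllable.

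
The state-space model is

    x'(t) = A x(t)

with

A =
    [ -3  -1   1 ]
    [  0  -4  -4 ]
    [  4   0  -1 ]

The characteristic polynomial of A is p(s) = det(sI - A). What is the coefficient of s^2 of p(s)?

Expand det(sI - A) for the 3×3 matrix.
p(s) = s^3 + 8s^2 + 15s - 20.
(Check: constant term = det(-A) = (-1)^3 det A = -20; coefficient of s^2 = -tr A = 8.)
The coefficient of s^2 is 8.

8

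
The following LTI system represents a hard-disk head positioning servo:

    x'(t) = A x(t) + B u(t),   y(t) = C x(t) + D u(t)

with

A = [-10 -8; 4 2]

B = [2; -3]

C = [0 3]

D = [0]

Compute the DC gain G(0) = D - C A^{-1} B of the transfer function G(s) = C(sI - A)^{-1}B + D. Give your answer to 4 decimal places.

-5.5000

G(0) = C(-A)^{-1}B + D = -C A^{-1} B + D.
det A = 12, so A^{-1} = (1/12)·adj(A) = [[1/6, 2/3], [-1/3, -5/6]]
A^{-1} B = [-5/3, 11/6]^T
C A^{-1} B = 11/2
G(0) = D - C A^{-1} B = 0 - (11/2) = -11/2 ≈ -5.5000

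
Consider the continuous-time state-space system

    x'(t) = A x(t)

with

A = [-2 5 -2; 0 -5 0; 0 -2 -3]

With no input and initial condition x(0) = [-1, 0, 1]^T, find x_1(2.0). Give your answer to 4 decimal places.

det(sI - A) = s^3 - (tr A)s^2 + (M11 + M22 + M33)s - det A, where Mii is the 2×2 principal minor of A obtained by deleting row i and column i.
tr A = (-2) + (-5) + (-3) = -10; M11 = (-5)·(-3) - 0·(-2) = 15 - 0 = 15; M22 = (-2)·(-3) - (-2)·0 = 6 - 0 = 6; M33 = (-2)·(-5) - 5·0 = 10 - 0 = 10; sum of minors = 31.
det A = (-2)·((-5)·(-3) - 0·(-2)) - 5·(0·(-3) - 0·0) + (-2)·(0·(-2) - (-5)·0) = (-2)·15 - 5·0 + (-2)·0 = -30.
So p(s) = det(sI - A) = s^3 + 10s^2 + 31s + 30.
Rational-root test: any integer root divides 30. Testing small divisors, s = -2 works: p(-2) = -8 + 40 + (-62) + 30 = 0, so (s + 2) is a factor.
Dividing, p(s) = (s + 2)(s^2 + 8s + 15).
Factor s^2 + 8s + 15: two numbers with sum -8 and product 15 are -3 and -5, so s^2 + 8s + 15 = (s + 3)(s + 5).
Hence p(s) = (s + 2) (s + 3) (s + 5), with roots -5, -3, -2.
The eigenvalues -5, -3, -2 are distinct and real, so A is diagonalisable and x(t) = e^{At} x(0) = V diag(e^{λ_i t}) V^{-1} x(0), where the columns of V are the eigenvectors.
λ = -5: A - (-5)I = [[3, 5, -2], [0, 0, 0], [0, -2, 2]]. v must be orthogonal to every row; (row 1) × (row 3) = [6, -6, -6], so take v_1 = [-1, 1, 1]^T.
λ = -3: A - (-3)I = [[1, 5, -2], [0, -2, 0], [0, -2, 0]]. v must be orthogonal to every row; (row 1) × (row 2) = [-4, 0, -2], so take v_2 = [2, 0, 1]^T.
λ = -2: A - (-2)I = [[0, 5, -2], [0, -3, 0], [0, -2, -1]]. v must be orthogonal to every row; (row 1) × (row 2) = [-6, 0, 0], so take v_3 = [-1, 0, 0]^T.
V = [v_1 v_2 v_3] = [[-1, 2, -1], [1, 0, 0], [1, 1, 0]] has det V = -1, so V^{-1} = adj(V)/det V = [[0, 1, 0], [0, -1, 1], [-1, -3, 2]].
Modal coordinates z(0) = V^{-1} x(0): 0·(-1) + 1·0 + 0·1 = 0; 0·(-1) + (-1)·0 + 1·1 = 1; (-1)·(-1) + (-3)·0 + 2·1 = 3; so z(0) = [0, 1, 3]^T.
x_1(t) = Σ_i (v_i)_1 · z_i(0) · e^{λ_i t} (row 1 of V times the modal terms).
x_1(2.0) = (-1)·0·e^{-5·2.0} + 2·1·e^{-3·2.0} + (-1)·3·e^{-2·2.0} = 0·0.000045 + 2·0.002479 + (-3)·0.018316 = -0.0500.

-0.0500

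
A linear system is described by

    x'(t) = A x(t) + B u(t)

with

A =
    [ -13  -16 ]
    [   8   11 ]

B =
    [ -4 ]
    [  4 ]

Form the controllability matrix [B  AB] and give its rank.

AB = [[-12], [12]]
Controllability matrix C = [B  AB] = [[-4, -12], [4, 12]]
Every column of C is a scalar multiple of column 1 = [-4, 4] (multipliers 1, 3), so the columns span a one-dimensional space.
C ≠ 0, hence rank(C) = 1.
rank(C) = 1 < n = 2, so the pair (A, B) is not completely controllable.

1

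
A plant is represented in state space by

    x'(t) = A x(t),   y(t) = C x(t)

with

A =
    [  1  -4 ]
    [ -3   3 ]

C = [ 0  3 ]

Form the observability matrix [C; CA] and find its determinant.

27

CA = [[-9, 9]]
Observability matrix O = [C; CA] = [[0, 3], [-9, 9]]
det(O) = 0·9 - 3·(-9) = 0 - (-27) = 27
Since det(O) ≠ 0, rank(O) = 2 and the system is completely observable.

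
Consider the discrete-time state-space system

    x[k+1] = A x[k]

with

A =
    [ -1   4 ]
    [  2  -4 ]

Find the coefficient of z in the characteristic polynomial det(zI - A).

5

For a 2×2 matrix, det(zI - A) = z^2 - (tr A)z + det A.
tr A = -5, det A = -4.
So p(z) = z^2 + 5z - 4.
The coefficient of z is 5.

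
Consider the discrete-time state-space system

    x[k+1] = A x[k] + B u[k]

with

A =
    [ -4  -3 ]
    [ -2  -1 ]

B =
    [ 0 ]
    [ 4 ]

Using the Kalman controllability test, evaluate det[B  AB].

AB = [[-12], [-4]]
Controllability matrix C = [B  AB] = [[0, -12], [4, -4]]
det(C) = 0·(-4) - (-12)·4 = 0 - (-48) = 48
Since det(C) ≠ 0, rank(C) = 2 and the system is completely controllable.

48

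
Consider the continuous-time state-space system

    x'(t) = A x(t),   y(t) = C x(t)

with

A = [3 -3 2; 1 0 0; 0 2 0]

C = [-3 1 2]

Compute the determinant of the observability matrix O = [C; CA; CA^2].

CA = [[-8, 13, -6]]
CA^2 = [[-11, 12, -16]]
Observability matrix O = [C; CA; CA^2] = [[-3, 1, 2], [-8, 13, -6], [-11, 12, -16]]
Expanding along the first row, det(O) = (-3)·(13·(-16) - (-6)·12) - 1·((-8)·(-16) - (-6)·(-11)) + 2·((-8)·12 - 13·(-11)) = (-3)·(-136) - 1·62 + 2·47 = 440
Since det(O) ≠ 0, rank(O) = 3 and the system is completely observable.

440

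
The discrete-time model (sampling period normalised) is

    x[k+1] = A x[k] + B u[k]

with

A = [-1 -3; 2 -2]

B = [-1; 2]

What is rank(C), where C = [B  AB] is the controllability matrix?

AB = [[-5], [-6]]
Controllability matrix C = [B  AB] = [[-1, -5], [2, -6]]
det(C) = (-1)·(-6) - (-5)·2 = 6 - (-10) = 16 ≠ 0, so rank(C) = 2.
rank(C) = 2 = n, so the pair (A, B) is completely controllable.

2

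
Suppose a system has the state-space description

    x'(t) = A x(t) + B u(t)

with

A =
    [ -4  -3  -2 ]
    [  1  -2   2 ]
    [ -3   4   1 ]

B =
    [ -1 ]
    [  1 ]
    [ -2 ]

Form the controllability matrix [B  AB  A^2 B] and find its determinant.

-140

AB = [[5], [-7], [5]]
A^2B = [[-9], [29], [-38]]
Controllability matrix C = [B  AB  A^2B] = [[-1, 5, -9], [1, -7, 29], [-2, 5, -38]]
Expanding along the first row, det(C) = (-1)·((-7)·(-38) - 29·5) - 5·(1·(-38) - 29·(-2)) + (-9)·(1·5 - (-7)·(-2)) = (-1)·121 - 5·20 + (-9)·(-9) = -140
Since det(C) ≠ 0, rank(C) = 3 and the system is completely controllable.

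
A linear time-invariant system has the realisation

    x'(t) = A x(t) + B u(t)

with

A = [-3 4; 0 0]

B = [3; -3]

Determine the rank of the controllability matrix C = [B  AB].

2

AB = [[-21], [0]]
Controllability matrix C = [B  AB] = [[3, -21], [-3, 0]]
det(C) = 3·0 - (-21)·(-3) = 0 - 63 = -63 ≠ 0, so rank(C) = 2.
rank(C) = 2 = n, so the pair (A, B) is completely controllable.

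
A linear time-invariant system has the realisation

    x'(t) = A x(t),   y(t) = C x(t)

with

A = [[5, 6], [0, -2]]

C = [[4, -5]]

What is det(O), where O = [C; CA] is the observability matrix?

CA = [[20, 34]]
Observability matrix O = [C; CA] = [[4, -5], [20, 34]]
det(O) = 4·34 - (-5)·20 = 136 - (-100) = 236
Since det(O) ≠ 0, rank(O) = 2 and the system is completely observable.

236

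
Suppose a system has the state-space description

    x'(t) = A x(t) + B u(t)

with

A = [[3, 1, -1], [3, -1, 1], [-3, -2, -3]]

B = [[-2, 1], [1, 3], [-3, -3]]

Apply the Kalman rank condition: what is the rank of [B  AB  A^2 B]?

3

AB = [[-2, 9], [-10, -3], [13, 0]]
A^2B = [[-29, 24], [17, 30], [-13, -21]]
Controllability matrix C = [B  AB  A^2B] = [[-2, 1, -2, 9, -29, 24], [1, 3, -10, -3, 17, 30], [-3, -3, 13, 0, -13, -21]]
Take the 3×3 submatrix of C formed by columns 1, 2, 3: [[-2, 1, -2], [1, 3, -10], [-3, -3, 13]]. Its determinant is (-2)·(3·13 - (-10)·(-3)) - 1·(1·13 - (-10)·(-3)) + (-2)·(1·(-3) - 3·(-3)) = (-2)·9 - 1·(-17) + (-2)·6 = -13 ≠ 0.
So rank(C) ≥ 3; since C has 3 rows, rank(C) = 3.
rank(C) = 3 = n, so the pair (A, B) is completely controllable.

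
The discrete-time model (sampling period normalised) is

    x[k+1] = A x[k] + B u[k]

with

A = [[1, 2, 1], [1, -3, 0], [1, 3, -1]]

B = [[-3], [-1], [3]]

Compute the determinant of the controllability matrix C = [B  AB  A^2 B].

-47

AB = [[-2], [0], [-9]]
A^2B = [[-11], [-2], [7]]
Controllability matrix C = [B  AB  A^2B] = [[-3, -2, -11], [-1, 0, -2], [3, -9, 7]]
Expanding along the first row, det(C) = (-3)·(0·7 - (-2)·(-9)) - (-2)·((-1)·7 - (-2)·3) + (-11)·((-1)·(-9) - 0·3) = (-3)·(-18) - (-2)·(-1) + (-11)·9 = -47
Since det(C) ≠ 0, rank(C) = 3 and the system is completely controllable.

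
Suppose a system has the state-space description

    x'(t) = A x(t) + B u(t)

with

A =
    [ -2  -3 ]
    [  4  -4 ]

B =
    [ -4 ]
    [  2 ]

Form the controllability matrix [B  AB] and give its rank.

2

AB = [[2], [-24]]
Controllability matrix C = [B  AB] = [[-4, 2], [2, -24]]
det(C) = (-4)·(-24) - 2·2 = 96 - 4 = 92 ≠ 0, so rank(C) = 2.
rank(C) = 2 = n, so the pair (A, B) is completely controllable.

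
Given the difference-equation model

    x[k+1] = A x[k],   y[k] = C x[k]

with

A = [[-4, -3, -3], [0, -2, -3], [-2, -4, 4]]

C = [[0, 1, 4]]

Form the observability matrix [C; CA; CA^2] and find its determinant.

1294

CA = [[-8, -18, 13]]
CA^2 = [[6, 8, 130]]
Observability matrix O = [C; CA; CA^2] = [[0, 1, 4], [-8, -18, 13], [6, 8, 130]]
Expanding along the first row, det(O) = 0·((-18)·130 - 13·8) - 1·((-8)·130 - 13·6) + 4·((-8)·8 - (-18)·6) = 0·(-2444) - 1·(-1118) + 4·44 = 1294
Since det(O) ≠ 0, rank(O) = 3 and the system is completely observable.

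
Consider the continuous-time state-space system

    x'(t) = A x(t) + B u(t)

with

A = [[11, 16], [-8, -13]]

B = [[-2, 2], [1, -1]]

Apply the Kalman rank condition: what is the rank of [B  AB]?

1

AB = [[-6, 6], [3, -3]]
Controllability matrix C = [B  AB] = [[-2, 2, -6, 6], [1, -1, 3, -3]]
Every column of C is a scalar multiple of column 1 = [-2, 1] (multipliers 1, -1, 3, -3), so the columns span a one-dimensional space.
C ≠ 0, hence rank(C) = 1.
rank(C) = 1 < n = 2, so the pair (A, B) is not completely controllable.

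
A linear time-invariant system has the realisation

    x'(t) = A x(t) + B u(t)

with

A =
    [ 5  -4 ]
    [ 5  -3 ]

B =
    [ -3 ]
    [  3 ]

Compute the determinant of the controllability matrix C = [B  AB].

AB = [[-27], [-24]]
Controllability matrix C = [B  AB] = [[-3, -27], [3, -24]]
det(C) = (-3)·(-24) - (-27)·3 = 72 - (-81) = 153
Since det(C) ≠ 0, rank(C) = 2 and the system is completely controllable.

153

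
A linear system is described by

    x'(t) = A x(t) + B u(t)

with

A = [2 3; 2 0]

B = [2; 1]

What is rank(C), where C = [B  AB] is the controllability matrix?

AB = [[7], [4]]
Controllability matrix C = [B  AB] = [[2, 7], [1, 4]]
det(C) = 2·4 - 7·1 = 8 - 7 = 1 ≠ 0, so rank(C) = 2.
rank(C) = 2 = n, so the pair (A, B) is completely controllable.

2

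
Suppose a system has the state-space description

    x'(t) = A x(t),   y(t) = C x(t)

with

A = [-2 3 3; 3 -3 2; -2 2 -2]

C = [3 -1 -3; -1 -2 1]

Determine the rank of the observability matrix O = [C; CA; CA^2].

3

CA = [[-3, 6, 13], [-6, 5, -9]]
CA^2 = [[-2, -1, -23], [45, -51, 10]]
Observability matrix O = [C; CA; CA^2] = [[3, -1, -3], [-1, -2, 1], [-3, 6, 13], [-6, 5, -9], [-2, -1, -23], [45, -51, 10]]
Take the 3×3 submatrix of O formed by rows 1, 2, 3: [[3, -1, -3], [-1, -2, 1], [-3, 6, 13]]. Its determinant is 3·((-2)·13 - 1·6) - (-1)·((-1)·13 - 1·(-3)) + (-3)·((-1)·6 - (-2)·(-3)) = 3·(-32) - (-1)·(-10) + (-3)·(-12) = -70 ≠ 0.
So rank(O) ≥ 3; since O has 3 columns, rank(O) = 3.
rank(O) = 3 = n, so the pair (A, C) is completely observable.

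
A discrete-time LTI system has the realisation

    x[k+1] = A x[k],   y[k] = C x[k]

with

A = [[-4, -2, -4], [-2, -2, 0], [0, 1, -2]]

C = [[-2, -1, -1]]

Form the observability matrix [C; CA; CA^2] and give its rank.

CA = [[10, 5, 10]]
CA^2 = [[-50, -20, -60]]
Observability matrix O = [C; CA; CA^2] = [[-2, -1, -1], [10, 5, 10], [-50, -20, -60]]
det(O) = (-2)·(5·(-60) - 10·(-20)) - (-1)·(10·(-60) - 10·(-50)) + (-1)·(10·(-20) - 5·(-50)) = (-2)·(-100) - (-1)·(-100) + (-1)·50 = 50 ≠ 0, so rank(O) = 3.
rank(O) = 3 = n, so the pair (A, C) is completely observable.

3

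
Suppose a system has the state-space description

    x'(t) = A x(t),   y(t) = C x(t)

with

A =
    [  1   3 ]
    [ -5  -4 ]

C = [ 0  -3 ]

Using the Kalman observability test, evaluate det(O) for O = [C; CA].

45

CA = [[15, 12]]
Observability matrix O = [C; CA] = [[0, -3], [15, 12]]
det(O) = 0·12 - (-3)·15 = 0 - (-45) = 45
Since det(O) ≠ 0, rank(O) = 2 and the system is completely observable.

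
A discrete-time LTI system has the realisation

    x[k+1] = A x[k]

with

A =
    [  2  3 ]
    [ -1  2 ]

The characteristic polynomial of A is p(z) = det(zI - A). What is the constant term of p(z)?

For a 2×2 matrix, det(zI - A) = z^2 - (tr A)z + det A.
tr A = 4, det A = 7.
So p(z) = z^2 - 4z + 7.
The constant term is 7.

7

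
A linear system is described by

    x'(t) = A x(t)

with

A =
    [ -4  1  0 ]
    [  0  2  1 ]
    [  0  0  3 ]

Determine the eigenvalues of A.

det(sI - A) = s^3 - (tr A)s^2 + (M11 + M22 + M33)s - det A, where Mii is the 2×2 principal minor of A obtained by deleting row i and column i.
tr A = (-4) + 2 + 3 = 1; M11 = 2·3 - 1·0 = 6 - 0 = 6; M22 = (-4)·3 - 0·0 = -12 - 0 = -12; M33 = (-4)·2 - 1·0 = -8 - 0 = -8; sum of minors = -14.
det A = (-4)·(2·3 - 1·0) - 1·(0·3 - 1·0) + 0·(0·0 - 2·0) = (-4)·6 - 1·0 + 0·0 = -24.
So p(s) = det(sI - A) = s^3 - s^2 - 14s + 24.
Rational-root test: any integer root divides 24. Testing small divisors, s = 2 works: p(2) = 8 + (-4) + (-28) + 24 = 0, so (s - 2) is a factor.
Dividing, p(s) = (s - 2)(s^2 + s - 12).
Factor s^2 + s - 12: two numbers with sum -1 and product -12 are 3 and -4, so s^2 + s - 12 = (s - 3)(s + 4).
Hence p(s) = (s - 3) (s - 2) (s + 4), with roots -4, 2, 3.
At least one eigenvalue has non-negative real part, so the system is not asymptotically stable.

-4, 2, 3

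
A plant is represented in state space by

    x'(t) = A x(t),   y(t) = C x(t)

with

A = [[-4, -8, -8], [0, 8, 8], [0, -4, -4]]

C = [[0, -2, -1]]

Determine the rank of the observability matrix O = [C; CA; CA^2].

2

CA = [[0, -12, -12]]
CA^2 = [[0, -48, -48]]
Observability matrix O = [C; CA; CA^2] = [[0, -2, -1], [0, -12, -12], [0, -48, -48]]
Column 1 of O is identically zero, so rank(O) ≤ 2.
The 2×2 minor from rows 1, 2, columns 2, 3 is (-2)·(-12) - (-1)·(-12) = 24 - 12 = 12 ≠ 0, so rank(O) = 2.
rank(O) = 2 < n = 3, so the pair (A, C) is not completely observable.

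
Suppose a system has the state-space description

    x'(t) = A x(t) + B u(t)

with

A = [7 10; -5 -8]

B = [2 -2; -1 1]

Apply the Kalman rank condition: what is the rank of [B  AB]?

AB = [[4, -4], [-2, 2]]
Controllability matrix C = [B  AB] = [[2, -2, 4, -4], [-1, 1, -2, 2]]
Every column of C is a scalar multiple of column 1 = [2, -1] (multipliers 1, -1, 2, -2), so the columns span a one-dimensional space.
C ≠ 0, hence rank(C) = 1.
rank(C) = 1 < n = 2, so the pair (A, B) is not completely controllable.

1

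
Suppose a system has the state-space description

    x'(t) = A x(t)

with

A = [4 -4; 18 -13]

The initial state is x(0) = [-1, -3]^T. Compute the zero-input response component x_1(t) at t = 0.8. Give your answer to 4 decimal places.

0.0490

det(sI - A) = s^2 - (tr A)s + det A, with tr A = 4 + (-13) = -9 and det A = 4·(-13) - (-4)·18 = -52 - (-72) = 20.
So p(s) = det(sI - A) = s^2 + 9s + 20.
Factor s^2 + 9s + 20: two numbers with sum -9 and product 20 are -4 and -5, so s^2 + 9s + 20 = (s + 4)(s + 5).
Hence p(s) = (s + 4) (s + 5), with roots -5, -4.
The eigenvalues -5, -4 are distinct and real, so A is diagonalisable and x(t) = e^{At} x(0) = V diag(e^{λ_i t}) V^{-1} x(0), where the columns of V are the eigenvectors.
λ = -5: A - (-5)I = [[9, -4], [18, -8]]. Row 1 gives 9·v1 + (-4)·v2 = 0, so take v_1 = [-4, -9]^T.
λ = -4: A - (-4)I = [[8, -4], [18, -9]]. Row 1 gives 8·v1 + (-4)·v2 = 0, so take v_2 = [-1, -2]^T.
V = [v_1 v_2] = [[-4, -1], [-9, -2]] has det V = -1, so V^{-1} = adj(V)/det V = [[2, -1], [-9, 4]].
Modal coordinates z(0) = V^{-1} x(0): 2·(-1) + (-1)·(-3) = 1; (-9)·(-1) + 4·(-3) = -3; so z(0) = [1, -3]^T.
x_1(t) = Σ_i (v_i)_1 · z_i(0) · e^{λ_i t} (row 1 of V times the modal terms).
x_1(0.8) = (-4)·1·e^{-5·0.8} + (-1)·(-3)·e^{-4·0.8} = (-4)·0.018316 + 3·0.040762 = 0.0490.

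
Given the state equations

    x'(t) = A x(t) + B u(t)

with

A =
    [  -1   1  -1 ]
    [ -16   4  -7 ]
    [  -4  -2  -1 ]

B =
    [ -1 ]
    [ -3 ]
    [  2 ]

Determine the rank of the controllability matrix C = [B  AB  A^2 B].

2

AB = [[-4], [-10], [8]]
A^2B = [[-14], [-32], [28]]
Controllability matrix C = [B  AB  A^2B] = [[-1, -4, -14], [-3, -10, -32], [2, 8, 28]]
The rows r1, r2, r3 of C are linearly dependent: 2·r1 + r3 = 0 (check each entry), so rank(C) ≤ 2.
The 2×2 minor from rows 1, 2, columns 1, 2 is (-1)·(-10) - (-4)·(-3) = 10 - 12 = -2 ≠ 0, so rank(C) = 2.
rank(C) = 2 < n = 3, so the pair (A, B) is not completely controllable.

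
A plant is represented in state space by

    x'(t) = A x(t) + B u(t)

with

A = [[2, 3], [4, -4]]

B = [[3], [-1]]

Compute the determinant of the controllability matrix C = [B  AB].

51

AB = [[3], [16]]
Controllability matrix C = [B  AB] = [[3, 3], [-1, 16]]
det(C) = 3·16 - 3·(-1) = 48 - (-3) = 51
Since det(C) ≠ 0, rank(C) = 2 and the system is completely controllable.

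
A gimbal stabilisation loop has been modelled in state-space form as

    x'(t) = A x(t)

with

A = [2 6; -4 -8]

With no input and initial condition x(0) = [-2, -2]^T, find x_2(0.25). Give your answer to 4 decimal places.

1.1735

det(sI - A) = s^2 - (tr A)s + det A, with tr A = 2 + (-8) = -6 and det A = 2·(-8) - 6·(-4) = -16 - (-24) = 8.
So p(s) = det(sI - A) = s^2 + 6s + 8.
Factor s^2 + 6s + 8: two numbers with sum -6 and product 8 are -2 and -4, so s^2 + 6s + 8 = (s + 2)(s + 4).
Hence p(s) = (s + 2) (s + 4), with roots -4, -2.
The eigenvalues -4, -2 are distinct and real, so A is diagonalisable and x(t) = e^{At} x(0) = V diag(e^{λ_i t}) V^{-1} x(0), where the columns of V are the eigenvectors.
λ = -4: A - (-4)I = [[6, 6], [-4, -4]]. Row 1 gives 6·v1 + 6·v2 = 0, so take v_1 = [-1, 1]^T.
λ = -2: A - (-2)I = [[4, 6], [-4, -6]]. Row 1 gives 4·v1 + 6·v2 = 0, so take v_2 = [3, -2]^T.
V = [v_1 v_2] = [[-1, 3], [1, -2]] has det V = -1, so V^{-1} = adj(V)/det V = [[2, 3], [1, 1]].
Modal coordinates z(0) = V^{-1} x(0): 2·(-2) + 3·(-2) = -10; 1·(-2) + 1·(-2) = -4; so z(0) = [-10, -4]^T.
x_2(t) = Σ_i (v_i)_2 · z_i(0) · e^{λ_i t} (row 2 of V times the modal terms).
x_2(0.25) = 1·(-10)·e^{-4·0.25} + (-2)·(-4)·e^{-2·0.25} = (-10)·0.367879 + 8·0.606531 = 1.1735.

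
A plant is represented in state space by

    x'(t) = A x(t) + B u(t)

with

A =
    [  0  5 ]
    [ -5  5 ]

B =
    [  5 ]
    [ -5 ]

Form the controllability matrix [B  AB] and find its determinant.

-375

AB = [[-25], [-50]]
Controllability matrix C = [B  AB] = [[5, -25], [-5, -50]]
det(C) = 5·(-50) - (-25)·(-5) = -250 - 125 = -375
Since det(C) ≠ 0, rank(C) = 2 and the system is completely controllable.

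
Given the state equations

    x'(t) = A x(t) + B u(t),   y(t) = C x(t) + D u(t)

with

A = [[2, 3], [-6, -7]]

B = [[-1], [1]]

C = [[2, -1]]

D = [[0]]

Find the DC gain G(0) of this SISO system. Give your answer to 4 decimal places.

G(0) = C(-A)^{-1}B + D = -C A^{-1} B + D.
det A = 4, so A^{-1} = (1/4)·adj(A) = [[-7/4, -3/4], [3/2, 1/2]]
A^{-1} B = [1, -1]^T
C A^{-1} B = 3
G(0) = D - C A^{-1} B = 0 - (3) = -3

-3.0000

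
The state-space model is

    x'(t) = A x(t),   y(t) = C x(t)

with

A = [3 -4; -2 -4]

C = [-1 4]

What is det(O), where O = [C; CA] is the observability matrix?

56

CA = [[-11, -12]]
Observability matrix O = [C; CA] = [[-1, 4], [-11, -12]]
det(O) = (-1)·(-12) - 4·(-11) = 12 - (-44) = 56
Since det(O) ≠ 0, rank(O) = 2 and the system is completely observable.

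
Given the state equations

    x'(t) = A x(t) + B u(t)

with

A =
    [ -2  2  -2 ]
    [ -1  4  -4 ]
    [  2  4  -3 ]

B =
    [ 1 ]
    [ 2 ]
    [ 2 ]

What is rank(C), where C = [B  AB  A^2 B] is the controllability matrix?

3

AB = [[-2], [-1], [4]]
A^2B = [[-6], [-18], [-20]]
Controllability matrix C = [B  AB  A^2B] = [[1, -2, -6], [2, -1, -18], [2, 4, -20]]
det(C) = 1·((-1)·(-20) - (-18)·4) - (-2)·(2·(-20) - (-18)·2) + (-6)·(2·4 - (-1)·2) = 1·92 - (-2)·(-4) + (-6)·10 = 24 ≠ 0, so rank(C) = 3.
rank(C) = 3 = n, so the pair (A, B) is completely controllable.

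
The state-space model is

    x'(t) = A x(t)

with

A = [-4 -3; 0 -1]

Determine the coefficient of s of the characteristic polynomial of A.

5

For a 2×2 matrix, det(sI - A) = s^2 - (tr A)s + det A.
tr A = -5, det A = 4.
So p(s) = s^2 + 5s + 4.
The coefficient of s is 5.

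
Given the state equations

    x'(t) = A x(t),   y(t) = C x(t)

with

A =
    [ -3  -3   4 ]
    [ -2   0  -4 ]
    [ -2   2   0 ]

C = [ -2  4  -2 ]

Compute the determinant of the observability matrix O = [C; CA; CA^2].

CA = [[2, 2, -24]]
CA^2 = [[38, -54, 0]]
Observability matrix O = [C; CA; CA^2] = [[-2, 4, -2], [2, 2, -24], [38, -54, 0]]
Expanding along the first row, det(O) = (-2)·(2·0 - (-24)·(-54)) - 4·(2·0 - (-24)·38) + (-2)·(2·(-54) - 2·38) = (-2)·(-1296) - 4·912 + (-2)·(-184) = -688
Since det(O) ≠ 0, rank(O) = 3 and the system is completely observable.

-688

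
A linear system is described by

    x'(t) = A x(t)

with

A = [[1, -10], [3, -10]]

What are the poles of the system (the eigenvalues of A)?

-5, -4

det(sI - A) = s^2 - (tr A)s + det A, with tr A = 1 + (-10) = -9 and det A = 1·(-10) - (-10)·3 = -10 - (-30) = 20.
So p(s) = det(sI - A) = s^2 + 9s + 20.
Factor s^2 + 9s + 20: two numbers with sum -9 and product 20 are -4 and -5, so s^2 + 9s + 20 = (s + 4)(s + 5).
Hence p(s) = (s + 4) (s + 5), with roots -5, -4.
All eigenvalues have negative real part, so the system is asymptotically stable.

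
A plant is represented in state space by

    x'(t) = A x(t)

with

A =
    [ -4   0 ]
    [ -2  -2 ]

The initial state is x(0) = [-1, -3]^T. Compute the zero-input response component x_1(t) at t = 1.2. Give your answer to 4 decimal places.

-0.0082

det(sI - A) = s^2 - (tr A)s + det A, with tr A = (-4) + (-2) = -6 and det A = (-4)·(-2) - 0·(-2) = 8 - 0 = 8.
So p(s) = det(sI - A) = s^2 + 6s + 8.
Factor s^2 + 6s + 8: two numbers with sum -6 and product 8 are -2 and -4, so s^2 + 6s + 8 = (s + 2)(s + 4).
Hence p(s) = (s + 2) (s + 4), with roots -4, -2.
The eigenvalues -4, -2 are distinct and real, so A is diagonalisable and x(t) = e^{At} x(0) = V diag(e^{λ_i t}) V^{-1} x(0), where the columns of V are the eigenvectors.
λ = -4: A - (-4)I = [[0, 0], [-2, 2]]. Row 2 gives (-2)·v1 + 2·v2 = 0, so take v_1 = [1, 1]^T.
λ = -2: A - (-2)I = [[-2, 0], [-2, 0]]. Row 1 gives (-2)·v1 + 0·v2 = 0, so take v_2 = [0, 1]^T.
V = [v_1 v_2] = [[1, 0], [1, 1]] has det V = 1, so V^{-1} = adj(V)/det V = [[1, 0], [-1, 1]].
Modal coordinates z(0) = V^{-1} x(0): 1·(-1) + 0·(-3) = -1; (-1)·(-1) + 1·(-3) = -2; so z(0) = [-1, -2]^T.
x_1(t) = Σ_i (v_i)_1 · z_i(0) · e^{λ_i t} (row 1 of V times the modal terms).
x_1(1.2) = 1·(-1)·e^{-4·1.2} + 0·(-2)·e^{-2·1.2} = (-1)·0.008230 + 0·0.090718 = -0.0082.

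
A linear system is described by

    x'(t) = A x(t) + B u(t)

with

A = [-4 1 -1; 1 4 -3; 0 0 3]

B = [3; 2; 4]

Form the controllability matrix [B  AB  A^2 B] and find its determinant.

AB = [[-14], [-1], [12]]
A^2B = [[43], [-54], [36]]
Controllability matrix C = [B  AB  A^2B] = [[3, -14, 43], [2, -1, -54], [4, 12, 36]]
Expanding along the first row, det(C) = 3·((-1)·36 - (-54)·12) - (-14)·(2·36 - (-54)·4) + 43·(2·12 - (-1)·4) = 3·612 - (-14)·288 + 43·28 = 7072
Since det(C) ≠ 0, rank(C) = 3 and the system is completely controllable.

7072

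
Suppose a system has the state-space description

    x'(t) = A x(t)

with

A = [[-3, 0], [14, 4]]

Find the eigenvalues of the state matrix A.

-3, 4

det(sI - A) = s^2 - (tr A)s + det A, with tr A = (-3) + 4 = 1 and det A = (-3)·4 - 0·14 = -12 - 0 = -12.
So p(s) = det(sI - A) = s^2 - s - 12.
Factor s^2 - s - 12: two numbers with sum 1 and product -12 are 4 and -3, so s^2 - s - 12 = (s - 4)(s + 3).
Hence p(s) = (s - 4) (s + 3), with roots -3, 4.
At least one eigenvalue has non-negative real part, so the system is not asymptotically stable.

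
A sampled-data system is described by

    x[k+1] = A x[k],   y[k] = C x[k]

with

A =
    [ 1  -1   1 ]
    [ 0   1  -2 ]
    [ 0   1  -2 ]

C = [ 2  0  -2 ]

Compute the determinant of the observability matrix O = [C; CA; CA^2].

CA = [[2, -4, 6]]
CA^2 = [[2, 0, -2]]
Observability matrix O = [C; CA; CA^2] = [[2, 0, -2], [2, -4, 6], [2, 0, -2]]
Expanding along the first row, det(O) = 2·((-4)·(-2) - 6·0) - 0·(2·(-2) - 6·2) + (-2)·(2·0 - (-4)·2) = 2·8 - 0·(-16) + (-2)·8 = 0
Since det(O) = 0, rank(O) < 3 and the system is not completely observable.

0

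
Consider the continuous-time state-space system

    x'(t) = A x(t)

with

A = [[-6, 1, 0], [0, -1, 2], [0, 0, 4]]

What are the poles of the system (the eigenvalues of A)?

-6, -1, 4

det(sI - A) = s^3 - (tr A)s^2 + (M11 + M22 + M33)s - det A, where Mii is the 2×2 principal minor of A obtained by deleting row i and column i.
tr A = (-6) + (-1) + 4 = -3; M11 = (-1)·4 - 2·0 = -4 - 0 = -4; M22 = (-6)·4 - 0·0 = -24 - 0 = -24; M33 = (-6)·(-1) - 1·0 = 6 - 0 = 6; sum of minors = -22.
det A = (-6)·((-1)·4 - 2·0) - 1·(0·4 - 2·0) + 0·(0·0 - (-1)·0) = (-6)·(-4) - 1·0 + 0·0 = 24.
So p(s) = det(sI - A) = s^3 + 3s^2 - 22s - 24.
Rational-root test: any integer root divides -24. Testing small divisors, s = -1 works: p(-1) = -1 + 3 + 22 + (-24) = 0, so (s + 1) is a factor.
Dividing, p(s) = (s + 1)(s^2 + 2s - 24).
Factor s^2 + 2s - 24: two numbers with sum -2 and product -24 are 4 and -6, so s^2 + 2s - 24 = (s - 4)(s + 6).
Hence p(s) = (s - 4) (s + 1) (s + 6), with roots -6, -1, 4.
At least one eigenvalue has non-negative real part, so the system is not asymptotically stable.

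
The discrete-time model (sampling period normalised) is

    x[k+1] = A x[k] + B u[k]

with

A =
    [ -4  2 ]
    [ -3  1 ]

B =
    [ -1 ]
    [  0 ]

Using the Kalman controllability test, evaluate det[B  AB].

AB = [[4], [3]]
Controllability matrix C = [B  AB] = [[-1, 4], [0, 3]]
det(C) = (-1)·3 - 4·0 = -3 - 0 = -3
Since det(C) ≠ 0, rank(C) = 2 and the system is completely controllable.

-3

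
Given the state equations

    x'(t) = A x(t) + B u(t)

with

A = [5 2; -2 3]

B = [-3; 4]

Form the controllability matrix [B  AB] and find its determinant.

AB = [[-7], [18]]
Controllability matrix C = [B  AB] = [[-3, -7], [4, 18]]
det(C) = (-3)·18 - (-7)·4 = -54 - (-28) = -26
Since det(C) ≠ 0, rank(C) = 2 and the system is completely controllable.

-26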